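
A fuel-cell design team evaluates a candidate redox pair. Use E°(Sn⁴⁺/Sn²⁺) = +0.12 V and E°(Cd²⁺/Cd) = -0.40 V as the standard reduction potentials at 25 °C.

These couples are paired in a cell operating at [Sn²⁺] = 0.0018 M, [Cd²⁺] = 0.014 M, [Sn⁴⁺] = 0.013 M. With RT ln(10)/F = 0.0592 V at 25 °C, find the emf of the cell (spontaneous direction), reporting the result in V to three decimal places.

+0.600 V

Sn⁴⁺/Sn²⁺ is the cathode (higher E°), Cd²⁺/Cd the anode: E°cell = +0.12 − (-0.40) = +0.52 V, n = 2.
Overall: Sn⁴⁺(aq) + Cd(s) → Sn²⁺(aq) + Cd²⁺(aq)
Q = [Sn²⁺]·[Cd²⁺] / ([Sn⁴⁺]); log Q = -2.713.
E = E° − (0.0592/n) log Q = +0.52 − (0.0592/2)(-2.713) = +0.600 V.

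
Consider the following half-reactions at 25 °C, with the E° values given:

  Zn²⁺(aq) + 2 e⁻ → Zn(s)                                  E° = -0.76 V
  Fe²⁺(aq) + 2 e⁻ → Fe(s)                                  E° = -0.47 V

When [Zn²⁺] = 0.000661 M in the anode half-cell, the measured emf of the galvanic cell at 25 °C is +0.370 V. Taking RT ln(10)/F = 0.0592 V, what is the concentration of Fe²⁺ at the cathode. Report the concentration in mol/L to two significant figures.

Fe²⁺/Fe is the cathode, Zn²⁺/Zn the anode: E°cell = +0.29 V, n = 2.
Overall reaction: Fe²⁺(aq) + Zn(s) → Fe(s) + Zn²⁺(aq); Q = [Zn²⁺]^1/[Fe²⁺]^1.
From E = E° − (0.0592/n) log Q: log Q = (E° − E)·n/0.0592 = (+0.29 − (+0.370))·2/0.0592 = -2.7027.
So 1·log[Fe²⁺] = 1·log(0.000661) − log Q = -3.1798 − (-2.7027) = -0.4771; [Fe²⁺] = 10^(-0.4771) ≈ 0.33 M.

0.33 M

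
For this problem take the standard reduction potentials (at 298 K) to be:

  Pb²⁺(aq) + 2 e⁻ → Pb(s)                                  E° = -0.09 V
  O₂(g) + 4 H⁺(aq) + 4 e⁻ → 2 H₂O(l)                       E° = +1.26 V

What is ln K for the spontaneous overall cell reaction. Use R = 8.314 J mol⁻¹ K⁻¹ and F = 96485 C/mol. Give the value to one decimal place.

210.3

Cathode: O₂/H₂O; anode: Pb²⁺/Pb. E°cell = (+1.26) − (-0.09) = +1.35 V, with n = 4.
ΔG° = −nFE° = −RT ln K, so ln K = nFE°/(RT) = (4)(96485)(+1.35) / ((8.314)(298)) = 210.294.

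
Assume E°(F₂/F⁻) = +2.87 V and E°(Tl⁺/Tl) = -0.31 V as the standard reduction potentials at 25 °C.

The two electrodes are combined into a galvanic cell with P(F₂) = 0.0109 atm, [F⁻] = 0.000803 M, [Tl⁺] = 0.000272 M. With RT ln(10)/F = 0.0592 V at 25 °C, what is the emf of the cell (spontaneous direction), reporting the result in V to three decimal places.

F₂/F⁻ is the cathode (higher E°), Tl⁺/Tl the anode: E°cell = +2.87 − (-0.31) = +3.18 V, n = 2.
Overall: F₂(g) + 2 Tl(s) → 2 F⁻(aq) + 2 Tl⁺(aq)
Q = [F⁻]^2·[Tl⁺]^2 / (P(F₂)); log Q = -11.359.
E = E° − (0.0592/n) log Q = +3.18 − (0.0592/2)(-11.359) = +3.516 V.

+3.516 V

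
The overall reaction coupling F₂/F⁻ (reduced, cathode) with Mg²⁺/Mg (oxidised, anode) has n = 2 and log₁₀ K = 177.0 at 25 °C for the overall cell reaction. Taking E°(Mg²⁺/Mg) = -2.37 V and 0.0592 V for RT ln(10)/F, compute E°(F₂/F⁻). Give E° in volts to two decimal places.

+2.87 V

E°cell = (0.0592/n)·log K = (0.0592/2)(177.0) = +5.239 V.
Since F₂/F⁻ is the cathode and Mg²⁺/Mg the anode, E°cell = E°(F₂/F⁻) − E°(Mg²⁺/Mg).
So E°(F₂/F⁻) = E°cell + E°(Mg²⁺/Mg) = +5.239 + (-2.37) = +2.87 V.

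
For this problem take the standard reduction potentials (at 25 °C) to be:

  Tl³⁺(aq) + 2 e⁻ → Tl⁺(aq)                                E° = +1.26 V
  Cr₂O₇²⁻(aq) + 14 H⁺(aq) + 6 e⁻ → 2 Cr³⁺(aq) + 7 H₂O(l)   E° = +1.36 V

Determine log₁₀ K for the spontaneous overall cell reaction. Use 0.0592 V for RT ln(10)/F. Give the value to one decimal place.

10.1

Cathode: Cr₂O₇²⁻/Cr³⁺; anode: Tl³⁺/Tl⁺. E°cell = +0.10 V, n = 6.
log K = nE°cell / 0.0592 = (6)(+0.10) / 0.0592 = 10.1.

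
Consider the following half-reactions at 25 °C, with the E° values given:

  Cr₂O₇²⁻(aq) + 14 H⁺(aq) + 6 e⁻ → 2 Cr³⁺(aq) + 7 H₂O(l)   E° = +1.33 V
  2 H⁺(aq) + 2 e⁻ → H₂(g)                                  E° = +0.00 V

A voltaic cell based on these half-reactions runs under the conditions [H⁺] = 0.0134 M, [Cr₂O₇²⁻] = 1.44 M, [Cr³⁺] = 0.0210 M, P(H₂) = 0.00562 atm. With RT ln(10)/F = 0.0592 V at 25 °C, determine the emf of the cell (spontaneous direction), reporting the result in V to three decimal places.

+1.150 V

Cr₂O₇²⁻/Cr³⁺ is the cathode (higher E°), H⁺/H₂ the anode: E°cell = +1.33 − (+0.00) = +1.33 V, n = 6.
Overall: Cr₂O₇²⁻(aq) + 8 H⁺(aq) + 3 H₂(g) → 2 Cr³⁺(aq) + 7 H₂O(l)
Q = [Cr³⁺]^2 / ([Cr₂O₇²⁻]·[H⁺]^8·P(H₂)^3); log Q = 18.220.
E = E° − (0.0592/n) log Q = +1.33 − (0.0592/6)(18.220) = +1.150 V.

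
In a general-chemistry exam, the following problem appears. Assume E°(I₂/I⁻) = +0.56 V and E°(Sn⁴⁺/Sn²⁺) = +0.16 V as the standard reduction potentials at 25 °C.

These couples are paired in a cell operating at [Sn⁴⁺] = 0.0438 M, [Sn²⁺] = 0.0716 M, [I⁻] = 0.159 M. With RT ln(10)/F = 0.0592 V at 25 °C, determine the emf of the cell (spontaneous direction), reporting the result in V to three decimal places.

+0.454 V

I₂/I⁻ is the cathode (higher E°), Sn⁴⁺/Sn²⁺ the anode: E°cell = +0.56 − (+0.16) = +0.40 V, n = 2.
Overall: I₂(s) + Sn²⁺(aq) → 2 I⁻(aq) + Sn⁴⁺(aq)
Q = [I⁻]^2·[Sn⁴⁺] / ([Sn²⁺]); log Q = -1.811.
E = E° − (0.0592/n) log Q = +0.40 − (0.0592/2)(-1.811) = +0.454 V.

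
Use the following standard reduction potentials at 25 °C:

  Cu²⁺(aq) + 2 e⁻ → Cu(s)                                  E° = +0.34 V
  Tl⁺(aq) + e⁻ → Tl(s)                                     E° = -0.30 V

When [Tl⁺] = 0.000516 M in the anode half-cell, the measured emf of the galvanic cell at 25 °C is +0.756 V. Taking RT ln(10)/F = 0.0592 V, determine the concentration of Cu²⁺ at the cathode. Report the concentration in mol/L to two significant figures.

0.0022 M

Cu²⁺/Cu is the cathode, Tl⁺/Tl the anode: E°cell = +0.64 V, n = 2.
Overall reaction: Cu²⁺(aq) + 2 Tl(s) → Cu(s) + 2 Tl⁺(aq); Q = [Tl⁺]^2/[Cu²⁺]^1.
From E = E° − (0.0592/n) log Q: log Q = (E° − E)·n/0.0592 = (+0.64 − (+0.756))·2/0.0592 = -3.9189.
So 1·log[Cu²⁺] = 2·log(0.000516) − log Q = -6.5747 − (-3.9189) = -2.6558; [Cu²⁺] = 10^(-2.6558) ≈ 0.0022 M.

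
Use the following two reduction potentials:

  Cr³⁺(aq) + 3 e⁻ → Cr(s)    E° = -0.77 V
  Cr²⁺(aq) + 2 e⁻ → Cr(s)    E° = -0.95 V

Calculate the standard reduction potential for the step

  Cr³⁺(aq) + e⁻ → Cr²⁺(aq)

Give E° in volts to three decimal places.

Sequential free energies add, so n₃E°₃ = n₁E°₁ + n₂E°₂.
With n₃ = 3, and the known step contributing 2×(-0.95) V, the unknown satisfies 1·E° = 3×(-0.77) − 2×(-0.95) = -0.410.
E° = -0.410 / 1 = -0.410 V.

-0.410 V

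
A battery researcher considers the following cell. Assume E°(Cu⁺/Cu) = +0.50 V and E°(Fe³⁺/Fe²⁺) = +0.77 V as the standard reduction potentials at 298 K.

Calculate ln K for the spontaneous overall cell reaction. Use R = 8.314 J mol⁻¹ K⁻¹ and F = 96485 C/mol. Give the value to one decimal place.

Cathode: Fe³⁺/Fe²⁺; anode: Cu⁺/Cu. E°cell = (+0.77) − (+0.50) = +0.27 V, with n = 1.
ΔG° = −nFE° = −RT ln K, so ln K = nFE°/(RT) = (1)(96485)(+0.27) / ((8.314)(298)) = 10.515.

10.5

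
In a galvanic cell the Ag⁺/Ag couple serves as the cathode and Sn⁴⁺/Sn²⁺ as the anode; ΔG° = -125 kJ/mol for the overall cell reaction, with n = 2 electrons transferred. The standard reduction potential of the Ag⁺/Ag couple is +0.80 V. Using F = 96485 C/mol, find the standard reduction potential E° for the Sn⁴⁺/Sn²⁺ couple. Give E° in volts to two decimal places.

E°cell = −ΔG°/(nF) = −(-125×10³)/((2)(96485)) = +0.648 V.
Since Ag⁺/Ag is the cathode and Sn⁴⁺/Sn²⁺ the anode, E°cell = E°(Ag⁺/Ag) − E°(Sn⁴⁺/Sn²⁺).
So E°(Sn⁴⁺/Sn²⁺) = E°(Ag⁺/Ag) − E°cell = (+0.80) − (+0.648) = +0.15 V.

+0.15 V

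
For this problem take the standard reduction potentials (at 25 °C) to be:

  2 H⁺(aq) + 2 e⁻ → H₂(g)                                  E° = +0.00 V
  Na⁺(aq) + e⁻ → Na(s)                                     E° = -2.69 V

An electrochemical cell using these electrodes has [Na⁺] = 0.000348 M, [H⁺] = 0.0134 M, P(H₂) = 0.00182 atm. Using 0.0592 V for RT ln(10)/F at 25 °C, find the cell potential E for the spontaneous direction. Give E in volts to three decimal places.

H⁺/H₂ is the cathode (higher E°), Na⁺/Na the anode: E°cell = +0.00 − (-2.69) = +2.69 V, n = 2.
Overall: 2 H⁺(aq) + 2 Na(s) → H₂(g) + 2 Na⁺(aq)
Q = P(H₂)·[Na⁺]^2 / ([H⁺]^2); log Q = -5.911.
E = E° − (0.0592/n) log Q = +2.69 − (0.0592/2)(-5.911) = +2.865 V.

+2.865 V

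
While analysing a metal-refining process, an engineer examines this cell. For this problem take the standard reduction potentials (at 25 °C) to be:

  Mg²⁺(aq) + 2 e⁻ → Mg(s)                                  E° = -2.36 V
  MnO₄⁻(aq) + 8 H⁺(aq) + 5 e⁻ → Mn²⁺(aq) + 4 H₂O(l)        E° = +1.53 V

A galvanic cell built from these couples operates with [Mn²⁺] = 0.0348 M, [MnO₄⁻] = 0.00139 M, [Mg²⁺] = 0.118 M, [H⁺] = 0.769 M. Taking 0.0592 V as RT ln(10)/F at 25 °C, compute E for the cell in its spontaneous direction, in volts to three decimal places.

+3.890 V

MnO₄⁻/Mn²⁺ is the cathode (higher E°), Mg²⁺/Mg the anode: E°cell = +1.53 − (-2.36) = +3.89 V, n = 10.
Overall: 2 MnO₄⁻(aq) + 16 H⁺(aq) + 5 Mg(s) → 2 Mn²⁺(aq) + 8 H₂O(l) + 5 Mg²⁺(aq)
Q = [Mn²⁺]^2·[Mg²⁺]^5 / ([MnO₄⁻]^2·[H⁺]^16); log Q = -0.018.
E = E° − (0.0592/n) log Q = +3.89 − (0.0592/10)(-0.018) = +3.890 V.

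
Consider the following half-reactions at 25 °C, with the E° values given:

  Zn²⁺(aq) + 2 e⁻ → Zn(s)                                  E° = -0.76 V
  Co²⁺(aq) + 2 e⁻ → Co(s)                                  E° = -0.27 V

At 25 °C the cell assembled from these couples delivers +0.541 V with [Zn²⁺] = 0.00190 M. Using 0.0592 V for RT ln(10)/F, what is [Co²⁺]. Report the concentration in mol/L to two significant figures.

0.10 M

Co²⁺/Co is the cathode, Zn²⁺/Zn the anode: E°cell = +0.49 V, n = 2.
Overall reaction: Co²⁺(aq) + Zn(s) → Co(s) + Zn²⁺(aq); Q = [Zn²⁺]^1/[Co²⁺]^1.
From E = E° − (0.0592/n) log Q: log Q = (E° − E)·n/0.0592 = (+0.49 − (+0.541))·2/0.0592 = -1.7230.
So 1·log[Co²⁺] = 1·log(0.0019) − log Q = -2.7212 − (-1.7230) = -0.9982; [Co²⁺] = 10^(-0.9982) ≈ 0.10 M.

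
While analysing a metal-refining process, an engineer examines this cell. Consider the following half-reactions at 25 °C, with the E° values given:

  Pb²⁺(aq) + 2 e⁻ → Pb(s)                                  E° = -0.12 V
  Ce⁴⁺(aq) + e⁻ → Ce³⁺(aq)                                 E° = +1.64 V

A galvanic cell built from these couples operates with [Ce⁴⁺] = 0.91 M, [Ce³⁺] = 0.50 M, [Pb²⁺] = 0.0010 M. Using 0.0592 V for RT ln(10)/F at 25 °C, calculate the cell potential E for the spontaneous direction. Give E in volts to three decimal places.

Ce⁴⁺/Ce³⁺ is the cathode (higher E°), Pb²⁺/Pb the anode: E°cell = +1.64 − (-0.12) = +1.76 V, n = 2.
Overall: 2 Ce⁴⁺(aq) + Pb(s) → 2 Ce³⁺(aq) + Pb²⁺(aq)
Q = [Ce³⁺]^2·[Pb²⁺] / ([Ce⁴⁺]^2); log Q = -3.520.
E = E° − (0.0592/n) log Q = +1.76 − (0.0592/2)(-3.520) = +1.864 V.

+1.864 V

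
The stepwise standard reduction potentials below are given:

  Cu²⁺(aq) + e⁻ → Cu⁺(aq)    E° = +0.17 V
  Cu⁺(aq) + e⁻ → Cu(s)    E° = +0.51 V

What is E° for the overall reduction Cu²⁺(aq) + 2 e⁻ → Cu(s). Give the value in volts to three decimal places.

Adding the free-energy changes (−nFE°) of the two steps gives −n₃FE°₃ = −n₁FE°₁ − n₂FE°₂.
E°₃ = (1×+0.17 + 1×+0.51) / 2 = (+0.680) / 2 = +0.340 V.

+0.340 V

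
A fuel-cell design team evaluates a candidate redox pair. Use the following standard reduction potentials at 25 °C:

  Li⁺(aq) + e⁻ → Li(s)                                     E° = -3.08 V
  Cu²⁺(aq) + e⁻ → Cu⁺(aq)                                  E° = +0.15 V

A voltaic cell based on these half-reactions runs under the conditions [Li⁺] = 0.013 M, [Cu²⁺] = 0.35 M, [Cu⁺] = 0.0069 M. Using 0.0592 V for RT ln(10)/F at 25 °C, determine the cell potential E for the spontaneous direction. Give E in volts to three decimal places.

+3.443 V

Cu²⁺/Cu⁺ is the cathode (higher E°), Li⁺/Li the anode: E°cell = +0.15 − (-3.08) = +3.23 V, n = 1.
Overall: Cu²⁺(aq) + Li(s) → Cu⁺(aq) + Li⁺(aq)
Q = [Cu⁺]·[Li⁺] / ([Cu²⁺]); log Q = -3.591.
E = E° − (0.0592/n) log Q = +3.23 − (0.0592/1)(-3.591) = +3.443 V.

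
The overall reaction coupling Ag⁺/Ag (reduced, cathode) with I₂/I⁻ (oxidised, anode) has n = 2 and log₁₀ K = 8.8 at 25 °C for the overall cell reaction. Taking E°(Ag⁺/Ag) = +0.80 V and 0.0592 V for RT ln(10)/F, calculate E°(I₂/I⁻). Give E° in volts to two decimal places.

E°cell = (0.0592/n)·log K = (0.0592/2)(8.8) = +0.260 V.
Since Ag⁺/Ag is the cathode and I₂/I⁻ the anode, E°cell = E°(Ag⁺/Ag) − E°(I₂/I⁻).
So E°(I₂/I⁻) = E°(Ag⁺/Ag) − E°cell = (+0.80) − (+0.260) = +0.54 V.

+0.54 V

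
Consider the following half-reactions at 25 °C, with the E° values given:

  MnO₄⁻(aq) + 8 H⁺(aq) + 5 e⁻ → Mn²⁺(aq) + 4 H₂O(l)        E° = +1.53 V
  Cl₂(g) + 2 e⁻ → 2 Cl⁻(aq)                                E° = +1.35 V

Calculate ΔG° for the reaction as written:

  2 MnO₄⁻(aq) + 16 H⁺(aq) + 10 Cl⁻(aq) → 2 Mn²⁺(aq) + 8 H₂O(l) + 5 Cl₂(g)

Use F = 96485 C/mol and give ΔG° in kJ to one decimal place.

-173.7 kJ

As written, MnO₄⁻/Mn²⁺ is reduced (cathode) and Cl₂/Cl⁻ is oxidised (anode), so E°cell = (+1.53) − (+1.35) = +0.18 V.
Balancing electrons gives n = 10.
ΔG° = −nFE° = −(10)(96485)(+0.18) = -173,673 J = -173.7 kJ.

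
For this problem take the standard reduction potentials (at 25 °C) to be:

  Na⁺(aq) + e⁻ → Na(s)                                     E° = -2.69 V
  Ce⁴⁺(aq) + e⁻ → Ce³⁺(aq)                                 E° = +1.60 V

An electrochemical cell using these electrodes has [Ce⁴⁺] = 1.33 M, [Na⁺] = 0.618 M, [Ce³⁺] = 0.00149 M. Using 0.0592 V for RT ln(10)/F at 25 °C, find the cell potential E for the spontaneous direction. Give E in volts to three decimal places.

Ce⁴⁺/Ce³⁺ is the cathode (higher E°), Na⁺/Na the anode: E°cell = +1.60 − (-2.69) = +4.29 V, n = 1.
Overall: Ce⁴⁺(aq) + Na(s) → Ce³⁺(aq) + Na⁺(aq)
Q = [Ce³⁺]·[Na⁺] / ([Ce⁴⁺]); log Q = -3.160.
E = E° − (0.0592/n) log Q = +4.29 − (0.0592/1)(-3.160) = +4.477 V.

+4.477 V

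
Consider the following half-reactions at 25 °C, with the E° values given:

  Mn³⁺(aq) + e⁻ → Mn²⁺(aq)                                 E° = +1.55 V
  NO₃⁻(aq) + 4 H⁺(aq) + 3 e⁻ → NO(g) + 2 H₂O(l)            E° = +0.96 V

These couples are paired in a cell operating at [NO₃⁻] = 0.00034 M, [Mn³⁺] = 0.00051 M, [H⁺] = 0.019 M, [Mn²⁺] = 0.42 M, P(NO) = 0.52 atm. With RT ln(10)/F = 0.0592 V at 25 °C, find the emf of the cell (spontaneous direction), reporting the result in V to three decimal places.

+0.616 V

Mn³⁺/Mn²⁺ is the cathode (higher E°), NO₃⁻/NO the anode: E°cell = +1.55 − (+0.96) = +0.59 V, n = 3.
Overall: 3 Mn³⁺(aq) + NO(g) + 2 H₂O(l) → 3 Mn²⁺(aq) + NO₃⁻(aq) + 4 H⁺(aq)
Q = [Mn²⁺]^3·[NO₃⁻]·[H⁺]^4 / ([Mn³⁺]^3·P(NO)); log Q = -1.322.
E = E° − (0.0592/n) log Q = +0.59 − (0.0592/3)(-1.322) = +0.616 V.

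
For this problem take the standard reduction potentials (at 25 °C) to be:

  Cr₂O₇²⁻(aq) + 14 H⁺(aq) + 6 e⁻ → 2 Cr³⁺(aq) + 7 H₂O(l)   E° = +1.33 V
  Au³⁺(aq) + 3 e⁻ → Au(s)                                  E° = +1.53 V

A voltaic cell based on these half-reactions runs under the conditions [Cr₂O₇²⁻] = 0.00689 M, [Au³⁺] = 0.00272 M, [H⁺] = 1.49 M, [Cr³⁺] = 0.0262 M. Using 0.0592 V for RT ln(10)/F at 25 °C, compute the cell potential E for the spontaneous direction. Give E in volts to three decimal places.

Au³⁺/Au is the cathode (higher E°), Cr₂O₇²⁻/Cr³⁺ the anode: E°cell = +1.53 − (+1.33) = +0.20 V, n = 6.
Overall: 2 Au³⁺(aq) + 2 Cr³⁺(aq) + 7 H₂O(l) → 2 Au(s) + Cr₂O₇²⁻(aq) + 14 H⁺(aq)
Q = [Cr₂O₇²⁻]·[H⁺]^14 / ([Au³⁺]^2·[Cr³⁺]^2); log Q = 8.557.
E = E° − (0.0592/n) log Q = +0.20 − (0.0592/6)(8.557) = +0.116 V.

+0.116 V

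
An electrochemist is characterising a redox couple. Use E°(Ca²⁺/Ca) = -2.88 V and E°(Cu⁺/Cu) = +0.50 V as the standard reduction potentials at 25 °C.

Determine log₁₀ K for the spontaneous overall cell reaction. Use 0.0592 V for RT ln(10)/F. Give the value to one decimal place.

Cathode: Cu⁺/Cu; anode: Ca²⁺/Ca. E°cell = +3.38 V, n = 2.
log K = nE°cell / 0.0592 = (2)(+3.38) / 0.0592 = 114.2.

114.2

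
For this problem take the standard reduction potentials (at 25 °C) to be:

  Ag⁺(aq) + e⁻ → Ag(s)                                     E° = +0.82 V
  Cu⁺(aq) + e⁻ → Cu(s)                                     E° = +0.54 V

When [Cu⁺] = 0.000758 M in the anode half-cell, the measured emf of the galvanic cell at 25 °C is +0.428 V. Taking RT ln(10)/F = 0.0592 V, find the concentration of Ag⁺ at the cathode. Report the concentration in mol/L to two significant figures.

Ag⁺/Ag is the cathode, Cu⁺/Cu the anode: E°cell = +0.28 V, n = 1.
Overall reaction: Ag⁺(aq) + Cu(s) → Ag(s) + Cu⁺(aq); Q = [Cu⁺]^1/[Ag⁺]^1.
From E = E° − (0.0592/n) log Q: log Q = (E° − E)·n/0.0592 = (+0.28 − (+0.428))·1/0.0592 = -2.5000.
So 1·log[Ag⁺] = 1·log(0.000758) − log Q = -3.1203 − (-2.5000) = -0.6203; [Ag⁺] = 10^(-0.6203) ≈ 0.24 M.

0.24 M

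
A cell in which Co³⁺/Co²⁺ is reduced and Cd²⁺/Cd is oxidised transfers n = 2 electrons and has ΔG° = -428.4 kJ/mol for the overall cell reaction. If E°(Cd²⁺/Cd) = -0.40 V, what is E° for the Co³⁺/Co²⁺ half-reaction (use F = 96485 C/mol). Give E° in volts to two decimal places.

+1.82 V

E°cell = −ΔG°/(nF) = −(-428.4×10³)/((2)(96485)) = +2.220 V.
Since Co³⁺/Co²⁺ is the cathode and Cd²⁺/Cd the anode, E°cell = E°(Co³⁺/Co²⁺) − E°(Cd²⁺/Cd).
So E°(Co³⁺/Co²⁺) = E°cell + E°(Cd²⁺/Cd) = +2.220 + (-0.40) = +1.82 V.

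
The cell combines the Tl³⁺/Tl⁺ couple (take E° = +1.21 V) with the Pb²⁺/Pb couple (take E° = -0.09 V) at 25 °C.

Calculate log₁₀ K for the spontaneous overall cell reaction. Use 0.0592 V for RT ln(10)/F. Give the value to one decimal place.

43.9

Cathode: Tl³⁺/Tl⁺; anode: Pb²⁺/Pb. E°cell = +1.30 V, n = 2.
log K = nE°cell / 0.0592 = (2)(+1.30) / 0.0592 = 43.9.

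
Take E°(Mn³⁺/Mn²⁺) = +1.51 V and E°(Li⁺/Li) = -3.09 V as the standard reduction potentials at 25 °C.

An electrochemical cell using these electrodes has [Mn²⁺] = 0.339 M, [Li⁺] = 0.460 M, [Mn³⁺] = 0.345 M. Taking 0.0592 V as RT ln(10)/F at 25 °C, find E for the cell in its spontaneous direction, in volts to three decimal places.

Mn³⁺/Mn²⁺ is the cathode (higher E°), Li⁺/Li the anode: E°cell = +1.51 − (-3.09) = +4.60 V, n = 1.
Overall: Mn³⁺(aq) + Li(s) → Mn²⁺(aq) + Li⁺(aq)
Q = [Mn²⁺]·[Li⁺] / ([Mn³⁺]); log Q = -0.345.
E = E° − (0.0592/n) log Q = +4.60 − (0.0592/1)(-0.345) = +4.620 V.

+4.620 V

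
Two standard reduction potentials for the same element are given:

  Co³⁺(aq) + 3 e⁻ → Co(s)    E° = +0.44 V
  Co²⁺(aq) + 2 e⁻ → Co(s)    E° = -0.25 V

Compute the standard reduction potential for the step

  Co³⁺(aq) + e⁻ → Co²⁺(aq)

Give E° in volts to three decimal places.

+1.820 V

Sequential free energies add, so n₃E°₃ = n₁E°₁ + n₂E°₂.
With n₃ = 3, and the known step contributing 2×(-0.25) V, the unknown satisfies 1·E° = 3×(+0.44) − 2×(-0.25) = +1.820.
E° = +1.820 / 1 = +1.820 V.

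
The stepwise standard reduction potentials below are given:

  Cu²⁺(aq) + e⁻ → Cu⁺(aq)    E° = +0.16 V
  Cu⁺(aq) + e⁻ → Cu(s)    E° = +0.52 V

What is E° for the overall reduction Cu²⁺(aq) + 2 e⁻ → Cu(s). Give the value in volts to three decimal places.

Adding the free-energy changes (−nFE°) of the two steps gives −n₃FE°₃ = −n₁FE°₁ − n₂FE°₂.
E°₃ = (1×+0.16 + 1×+0.52) / 2 = (+0.680) / 2 = +0.340 V.

+0.340 V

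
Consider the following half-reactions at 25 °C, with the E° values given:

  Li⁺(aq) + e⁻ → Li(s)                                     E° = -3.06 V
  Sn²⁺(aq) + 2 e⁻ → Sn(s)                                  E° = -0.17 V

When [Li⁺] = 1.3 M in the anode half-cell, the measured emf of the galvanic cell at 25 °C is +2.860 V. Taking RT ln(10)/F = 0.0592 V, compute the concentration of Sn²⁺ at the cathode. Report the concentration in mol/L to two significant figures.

Sn²⁺/Sn is the cathode, Li⁺/Li the anode: E°cell = +2.89 V, n = 2.
Overall reaction: Sn²⁺(aq) + 2 Li(s) → Sn(s) + 2 Li⁺(aq); Q = [Li⁺]^2/[Sn²⁺]^1.
From E = E° − (0.0592/n) log Q: log Q = (E° − E)·n/0.0592 = (+2.89 − (+2.860))·2/0.0592 = 1.0135.
So 1·log[Sn²⁺] = 2·log(1.3) − log Q = 0.2279 − (1.0135) = -0.7856; [Sn²⁺] = 10^(-0.7856) ≈ 0.16 M.

0.16 M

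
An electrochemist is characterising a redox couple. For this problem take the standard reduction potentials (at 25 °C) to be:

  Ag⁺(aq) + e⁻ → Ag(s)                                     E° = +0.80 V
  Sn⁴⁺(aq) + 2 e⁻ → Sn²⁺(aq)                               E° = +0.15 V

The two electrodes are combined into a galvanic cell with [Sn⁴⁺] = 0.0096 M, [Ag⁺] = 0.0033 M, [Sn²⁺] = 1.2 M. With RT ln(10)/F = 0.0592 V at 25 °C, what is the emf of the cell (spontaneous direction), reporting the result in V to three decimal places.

+0.565 V

Ag⁺/Ag is the cathode (higher E°), Sn⁴⁺/Sn²⁺ the anode: E°cell = +0.80 − (+0.15) = +0.65 V, n = 2.
Overall: 2 Ag⁺(aq) + Sn²⁺(aq) → 2 Ag(s) + Sn⁴⁺(aq)
Q = [Sn⁴⁺] / ([Ag⁺]^2·[Sn²⁺]); log Q = 2.866.
E = E° − (0.0592/n) log Q = +0.65 − (0.0592/2)(2.866) = +0.565 V.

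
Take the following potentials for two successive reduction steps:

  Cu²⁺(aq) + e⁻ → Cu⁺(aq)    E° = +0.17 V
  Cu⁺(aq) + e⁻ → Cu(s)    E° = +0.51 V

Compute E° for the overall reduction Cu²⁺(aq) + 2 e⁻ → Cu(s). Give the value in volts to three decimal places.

+0.340 V

Adding the free-energy changes (−nFE°) of the two steps gives −n₃FE°₃ = −n₁FE°₁ − n₂FE°₂.
E°₃ = (1×+0.17 + 1×+0.51) / 2 = (+0.680) / 2 = +0.340 V.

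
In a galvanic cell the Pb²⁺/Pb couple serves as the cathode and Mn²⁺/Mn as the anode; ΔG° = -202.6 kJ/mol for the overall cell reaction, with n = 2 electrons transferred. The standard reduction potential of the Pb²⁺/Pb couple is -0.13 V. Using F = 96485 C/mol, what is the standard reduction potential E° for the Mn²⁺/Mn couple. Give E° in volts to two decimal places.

-1.18 V

E°cell = −ΔG°/(nF) = −(-202.6×10³)/((2)(96485)) = +1.050 V.
Since Pb²⁺/Pb is the cathode and Mn²⁺/Mn the anode, E°cell = E°(Pb²⁺/Pb) − E°(Mn²⁺/Mn).
So E°(Mn²⁺/Mn) = E°(Pb²⁺/Pb) − E°cell = (-0.13) − (+1.050) = -1.18 V.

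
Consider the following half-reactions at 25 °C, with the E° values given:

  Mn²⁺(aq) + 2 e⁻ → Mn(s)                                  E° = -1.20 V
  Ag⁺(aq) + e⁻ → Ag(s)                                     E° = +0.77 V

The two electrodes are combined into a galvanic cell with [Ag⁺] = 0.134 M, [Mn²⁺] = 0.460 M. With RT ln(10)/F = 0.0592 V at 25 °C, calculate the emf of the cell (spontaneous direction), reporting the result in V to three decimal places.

+1.928 V

Ag⁺/Ag is the cathode (higher E°), Mn²⁺/Mn the anode: E°cell = +0.77 − (-1.20) = +1.97 V, n = 2.
Overall: 2 Ag⁺(aq) + Mn(s) → 2 Ag(s) + Mn²⁺(aq)
Q = [Mn²⁺] / ([Ag⁺]^2); log Q = 1.409.
E = E° − (0.0592/n) log Q = +1.97 − (0.0592/2)(1.409) = +1.928 V.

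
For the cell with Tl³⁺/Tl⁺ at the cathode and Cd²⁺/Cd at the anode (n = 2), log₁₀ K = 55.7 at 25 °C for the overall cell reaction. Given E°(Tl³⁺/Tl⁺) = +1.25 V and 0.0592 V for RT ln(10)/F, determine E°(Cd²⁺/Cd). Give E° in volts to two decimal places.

E°cell = (0.0592/n)·log K = (0.0592/2)(55.7) = +1.649 V.
Since Tl³⁺/Tl⁺ is the cathode and Cd²⁺/Cd the anode, E°cell = E°(Tl³⁺/Tl⁺) − E°(Cd²⁺/Cd).
So E°(Cd²⁺/Cd) = E°(Tl³⁺/Tl⁺) − E°cell = (+1.25) − (+1.649) = -0.40 V.

-0.40 V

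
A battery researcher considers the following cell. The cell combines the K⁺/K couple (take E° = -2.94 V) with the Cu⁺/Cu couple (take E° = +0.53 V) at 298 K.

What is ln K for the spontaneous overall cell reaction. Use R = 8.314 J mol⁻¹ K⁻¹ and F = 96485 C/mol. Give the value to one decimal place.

135.1

Cathode: Cu⁺/Cu; anode: K⁺/K. E°cell = (+0.53) − (-2.94) = +3.47 V, with n = 1.
ΔG° = −nFE° = −RT ln K, so ln K = nFE°/(RT) = (1)(96485)(+3.47) / ((8.314)(298)) = 135.133.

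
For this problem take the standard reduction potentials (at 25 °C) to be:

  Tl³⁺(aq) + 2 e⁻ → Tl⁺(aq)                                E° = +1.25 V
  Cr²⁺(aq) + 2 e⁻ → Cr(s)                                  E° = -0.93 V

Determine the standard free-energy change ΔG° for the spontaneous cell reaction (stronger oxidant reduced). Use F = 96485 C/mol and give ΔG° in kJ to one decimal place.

-420.7 kJ

Tl³⁺/Tl⁺ (E° = +1.25 V) is the cathode; Cr²⁺/Cr (E° = -0.93 V) is the anode, so E°cell = +2.18 V.
Balancing electrons gives n = 2 (lcm of 2 and 2).
ΔG° = −nFE° = −(2)(96485)(+2.18) = -420,675 J = -420.7 kJ.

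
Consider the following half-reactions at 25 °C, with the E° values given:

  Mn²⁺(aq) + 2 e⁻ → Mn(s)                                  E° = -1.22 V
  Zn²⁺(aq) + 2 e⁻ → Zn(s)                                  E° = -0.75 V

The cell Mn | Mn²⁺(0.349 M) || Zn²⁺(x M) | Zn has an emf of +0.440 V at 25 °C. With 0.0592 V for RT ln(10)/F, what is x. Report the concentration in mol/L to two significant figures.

Zn²⁺/Zn is the cathode, Mn²⁺/Mn the anode: E°cell = +0.47 V, n = 2.
Overall reaction: Zn²⁺(aq) + Mn(s) → Zn(s) + Mn²⁺(aq); Q = [Mn²⁺]^1/[Zn²⁺]^1.
From E = E° − (0.0592/n) log Q: log Q = (E° − E)·n/0.0592 = (+0.47 − (+0.440))·2/0.0592 = 1.0135.
So 1·log[Zn²⁺] = 1·log(0.349) − log Q = -0.4572 − (1.0135) = -1.4707; [Zn²⁺] = 10^(-1.4707) ≈ 0.034 M.

0.034 M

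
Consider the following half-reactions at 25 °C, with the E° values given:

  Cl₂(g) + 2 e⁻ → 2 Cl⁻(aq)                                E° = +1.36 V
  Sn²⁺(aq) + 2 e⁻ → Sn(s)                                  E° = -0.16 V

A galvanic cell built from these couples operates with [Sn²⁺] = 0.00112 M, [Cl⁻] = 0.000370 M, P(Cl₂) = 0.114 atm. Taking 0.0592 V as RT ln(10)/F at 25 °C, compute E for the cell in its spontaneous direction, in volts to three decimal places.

Cl₂/Cl⁻ is the cathode (higher E°), Sn²⁺/Sn the anode: E°cell = +1.36 − (-0.16) = +1.52 V, n = 2.
Overall: Cl₂(g) + Sn(s) → 2 Cl⁻(aq) + Sn²⁺(aq)
Q = [Cl⁻]^2·[Sn²⁺] / (P(Cl₂)); log Q = -8.871.
E = E° − (0.0592/n) log Q = +1.52 − (0.0592/2)(-8.871) = +1.783 V.

+1.783 V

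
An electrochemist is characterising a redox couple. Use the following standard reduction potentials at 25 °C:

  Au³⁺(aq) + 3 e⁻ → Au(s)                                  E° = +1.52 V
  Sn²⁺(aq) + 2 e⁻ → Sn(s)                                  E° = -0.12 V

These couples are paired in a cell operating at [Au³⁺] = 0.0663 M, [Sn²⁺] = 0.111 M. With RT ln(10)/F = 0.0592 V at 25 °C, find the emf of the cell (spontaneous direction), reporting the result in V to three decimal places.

+1.645 V

Au³⁺/Au is the cathode (higher E°), Sn²⁺/Sn the anode: E°cell = +1.52 − (-0.12) = +1.64 V, n = 6.
Overall: 2 Au³⁺(aq) + 3 Sn(s) → 2 Au(s) + 3 Sn²⁺(aq)
Q = [Sn²⁺]^3 / ([Au³⁺]^2); log Q = -0.507.
E = E° − (0.0592/n) log Q = +1.64 − (0.0592/6)(-0.507) = +1.645 V.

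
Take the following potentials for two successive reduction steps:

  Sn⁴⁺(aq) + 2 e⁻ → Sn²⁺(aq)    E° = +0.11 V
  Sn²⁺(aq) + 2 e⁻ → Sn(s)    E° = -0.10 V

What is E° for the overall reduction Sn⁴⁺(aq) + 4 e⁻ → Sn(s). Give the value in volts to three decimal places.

+0.005 V

Adding the free-energy changes (−nFE°) of the two steps gives −n₃FE°₃ = −n₁FE°₁ − n₂FE°₂.
E°₃ = (2×+0.11 + 2×-0.10) / 4 = (+0.020) / 4 = +0.005 V.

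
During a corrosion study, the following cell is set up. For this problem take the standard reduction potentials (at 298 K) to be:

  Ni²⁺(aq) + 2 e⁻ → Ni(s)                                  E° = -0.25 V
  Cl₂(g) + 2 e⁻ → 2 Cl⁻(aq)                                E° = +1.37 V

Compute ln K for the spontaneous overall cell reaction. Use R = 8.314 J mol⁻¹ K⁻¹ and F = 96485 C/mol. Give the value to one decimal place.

Cathode: Cl₂/Cl⁻; anode: Ni²⁺/Ni. E°cell = (+1.37) − (-0.25) = +1.62 V, with n = 2.
ΔG° = −nFE° = −RT ln K, so ln K = nFE°/(RT) = (2)(96485)(+1.62) / ((8.314)(298)) = 126.177.

126.2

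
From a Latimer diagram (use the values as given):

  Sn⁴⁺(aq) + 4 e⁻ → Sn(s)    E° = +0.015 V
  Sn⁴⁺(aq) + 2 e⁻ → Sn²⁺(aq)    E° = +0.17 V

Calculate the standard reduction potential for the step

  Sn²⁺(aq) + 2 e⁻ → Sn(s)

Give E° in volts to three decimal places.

-0.140 V

Sequential free energies add, so n₃E°₃ = n₁E°₁ + n₂E°₂.
With n₃ = 4, and the known step contributing 2×(+0.17) V, the unknown satisfies 2·E° = 4×(+0.015) − 2×(+0.17) = -0.280.
E° = -0.280 / 2 = -0.140 V.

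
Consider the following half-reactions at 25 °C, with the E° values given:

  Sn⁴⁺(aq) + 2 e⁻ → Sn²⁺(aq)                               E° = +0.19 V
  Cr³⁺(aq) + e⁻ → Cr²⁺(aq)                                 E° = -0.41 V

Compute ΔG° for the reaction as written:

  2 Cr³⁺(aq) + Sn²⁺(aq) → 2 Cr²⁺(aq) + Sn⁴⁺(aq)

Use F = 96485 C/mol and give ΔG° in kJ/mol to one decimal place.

As written, Cr³⁺/Cr²⁺ is reduced (cathode) and Sn⁴⁺/Sn²⁺ is oxidised (anode), so E°cell = (-0.41) − (+0.19) = -0.60 V.
Balancing electrons gives n = 2.
ΔG° = −nFE° = −(2)(96485)(-0.60) = 115,782 J = +115.8 kJ/mol.

+115.8 kJ/mol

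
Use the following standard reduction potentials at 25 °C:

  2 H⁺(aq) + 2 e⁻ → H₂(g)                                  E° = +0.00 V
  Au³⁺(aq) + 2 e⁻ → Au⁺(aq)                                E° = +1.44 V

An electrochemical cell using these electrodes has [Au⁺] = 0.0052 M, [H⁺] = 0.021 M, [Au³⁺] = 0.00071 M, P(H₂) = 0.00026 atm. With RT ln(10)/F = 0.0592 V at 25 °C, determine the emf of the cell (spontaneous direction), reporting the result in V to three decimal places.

Au³⁺/Au⁺ is the cathode (higher E°), H⁺/H₂ the anode: E°cell = +1.44 − (+0.00) = +1.44 V, n = 2.
Overall: Au³⁺(aq) + H₂(g) → Au⁺(aq) + 2 H⁺(aq)
Q = [Au⁺]·[H⁺]^2 / ([Au³⁺]·P(H₂)); log Q = 1.094.
E = E° − (0.0592/n) log Q = +1.44 − (0.0592/2)(1.094) = +1.408 V.

+1.408 V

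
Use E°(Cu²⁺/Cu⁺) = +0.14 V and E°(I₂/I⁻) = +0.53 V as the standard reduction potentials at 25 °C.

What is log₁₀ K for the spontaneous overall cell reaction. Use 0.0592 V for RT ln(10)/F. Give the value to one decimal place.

13.2

Cathode: I₂/I⁻; anode: Cu²⁺/Cu⁺. E°cell = +0.39 V, n = 2.
log K = nE°cell / 0.0592 = (2)(+0.39) / 0.0592 = 13.2.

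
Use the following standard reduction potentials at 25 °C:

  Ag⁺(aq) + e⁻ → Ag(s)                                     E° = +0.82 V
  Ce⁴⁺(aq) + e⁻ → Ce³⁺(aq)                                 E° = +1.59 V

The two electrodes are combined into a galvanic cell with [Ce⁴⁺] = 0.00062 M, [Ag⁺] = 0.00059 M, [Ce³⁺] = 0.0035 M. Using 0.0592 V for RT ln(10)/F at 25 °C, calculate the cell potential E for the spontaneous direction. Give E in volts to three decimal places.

+0.917 V

Ce⁴⁺/Ce³⁺ is the cathode (higher E°), Ag⁺/Ag the anode: E°cell = +1.59 − (+0.82) = +0.77 V, n = 1.
Overall: Ce⁴⁺(aq) + Ag(s) → Ce³⁺(aq) + Ag⁺(aq)
Q = [Ce³⁺]·[Ag⁺] / ([Ce⁴⁺]); log Q = -2.477.
E = E° − (0.0592/n) log Q = +0.77 − (0.0592/1)(-2.477) = +0.917 V.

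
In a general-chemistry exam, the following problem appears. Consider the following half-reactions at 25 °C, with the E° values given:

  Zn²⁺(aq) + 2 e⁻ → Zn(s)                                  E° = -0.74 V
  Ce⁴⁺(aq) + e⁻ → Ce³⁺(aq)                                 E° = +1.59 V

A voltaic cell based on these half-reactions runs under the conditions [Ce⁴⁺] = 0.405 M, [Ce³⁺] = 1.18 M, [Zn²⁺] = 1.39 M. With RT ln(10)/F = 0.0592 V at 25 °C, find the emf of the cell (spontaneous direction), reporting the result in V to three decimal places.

+2.298 V

Ce⁴⁺/Ce³⁺ is the cathode (higher E°), Zn²⁺/Zn the anode: E°cell = +1.59 − (-0.74) = +2.33 V, n = 2.
Overall: 2 Ce⁴⁺(aq) + Zn(s) → 2 Ce³⁺(aq) + Zn²⁺(aq)
Q = [Ce³⁺]^2·[Zn²⁺] / ([Ce⁴⁺]^2); log Q = 1.072.
E = E° − (0.0592/n) log Q = +2.33 − (0.0592/2)(1.072) = +2.298 V.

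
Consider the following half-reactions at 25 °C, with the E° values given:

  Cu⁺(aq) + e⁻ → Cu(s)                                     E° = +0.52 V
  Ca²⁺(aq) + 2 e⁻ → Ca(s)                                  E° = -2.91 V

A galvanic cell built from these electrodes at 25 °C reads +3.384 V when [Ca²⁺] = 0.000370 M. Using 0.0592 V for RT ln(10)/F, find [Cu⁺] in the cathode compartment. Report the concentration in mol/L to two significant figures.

Cu⁺/Cu is the cathode, Ca²⁺/Ca the anode: E°cell = +3.43 V, n = 2.
Overall reaction: 2 Cu⁺(aq) + Ca(s) → 2 Cu(s) + Ca²⁺(aq); Q = [Ca²⁺]^1/[Cu⁺]^2.
From E = E° − (0.0592/n) log Q: log Q = (E° − E)·n/0.0592 = (+3.43 − (+3.384))·2/0.0592 = 1.5541.
So 2·log[Cu⁺] = 1·log(0.00037) − log Q = -3.4318 − (1.5541) = -4.9859; log[Cu⁺] = -4.9859 / 2 = -2.4929; [Cu⁺] = 10^(-2.4929) ≈ 0.0032 M.

0.0032 M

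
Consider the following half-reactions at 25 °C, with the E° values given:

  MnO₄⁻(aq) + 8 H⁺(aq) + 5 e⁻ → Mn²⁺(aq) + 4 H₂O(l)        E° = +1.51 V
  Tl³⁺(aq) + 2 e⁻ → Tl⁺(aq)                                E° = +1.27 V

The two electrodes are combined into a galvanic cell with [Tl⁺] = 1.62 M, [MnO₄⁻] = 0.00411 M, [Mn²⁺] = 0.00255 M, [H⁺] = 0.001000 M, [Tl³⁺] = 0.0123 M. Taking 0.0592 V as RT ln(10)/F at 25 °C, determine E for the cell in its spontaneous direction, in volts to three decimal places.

+0.021 V

MnO₄⁻/Mn²⁺ is the cathode (higher E°), Tl³⁺/Tl⁺ the anode: E°cell = +1.51 − (+1.27) = +0.24 V, n = 10.
Overall: 2 MnO₄⁻(aq) + 16 H⁺(aq) + 5 Tl⁺(aq) → 2 Mn²⁺(aq) + 8 H₂O(l) + 5 Tl³⁺(aq)
Q = [Mn²⁺]^2·[Tl³⁺]^5 / ([MnO₄⁻]^2·[H⁺]^16·[Tl⁺]^5); log Q = 36.987.
E = E° − (0.0592/n) log Q = +0.24 − (0.0592/10)(36.987) = +0.021 V.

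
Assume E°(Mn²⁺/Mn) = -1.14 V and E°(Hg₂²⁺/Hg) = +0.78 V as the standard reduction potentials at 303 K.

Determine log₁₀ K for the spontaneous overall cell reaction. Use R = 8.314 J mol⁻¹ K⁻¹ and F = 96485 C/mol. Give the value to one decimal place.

63.9

Cathode: Hg₂²⁺/Hg; anode: Mn²⁺/Mn. E°cell = (+0.78) − (-1.14) = +1.92 V, with n = 2.
ΔG° = −nFE° = −RT ln K, so ln K = nFE°/(RT) = (2)(96485)(+1.92) / ((8.314)(303)) = 147.075.
log₁₀ K = 147.075 / ln 10 = 63.9.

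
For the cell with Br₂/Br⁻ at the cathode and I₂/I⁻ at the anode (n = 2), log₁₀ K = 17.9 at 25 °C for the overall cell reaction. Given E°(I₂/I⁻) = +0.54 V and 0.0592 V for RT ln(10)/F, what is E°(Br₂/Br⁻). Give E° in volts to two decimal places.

E°cell = (0.0592/n)·log K = (0.0592/2)(17.9) = +0.530 V.
Since Br₂/Br⁻ is the cathode and I₂/I⁻ the anode, E°cell = E°(Br₂/Br⁻) − E°(I₂/I⁻).
So E°(Br₂/Br⁻) = E°cell + E°(I₂/I⁻) = +0.530 + (+0.54) = +1.07 V.

+1.07 V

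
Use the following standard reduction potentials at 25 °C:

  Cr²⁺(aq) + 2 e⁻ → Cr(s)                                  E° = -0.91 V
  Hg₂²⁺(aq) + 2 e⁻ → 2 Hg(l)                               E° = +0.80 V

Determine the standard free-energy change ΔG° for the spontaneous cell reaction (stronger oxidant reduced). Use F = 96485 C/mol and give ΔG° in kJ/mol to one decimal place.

-330.0 kJ/mol

Hg₂²⁺/Hg (E° = +0.80 V) is the cathode; Cr²⁺/Cr (E° = -0.91 V) is the anode, so E°cell = +1.71 V.
Balancing electrons gives n = 2 (lcm of 2 and 2).
ΔG° = −nFE° = −(2)(96485)(+1.71) = -329,979 J = -330.0 kJ/mol.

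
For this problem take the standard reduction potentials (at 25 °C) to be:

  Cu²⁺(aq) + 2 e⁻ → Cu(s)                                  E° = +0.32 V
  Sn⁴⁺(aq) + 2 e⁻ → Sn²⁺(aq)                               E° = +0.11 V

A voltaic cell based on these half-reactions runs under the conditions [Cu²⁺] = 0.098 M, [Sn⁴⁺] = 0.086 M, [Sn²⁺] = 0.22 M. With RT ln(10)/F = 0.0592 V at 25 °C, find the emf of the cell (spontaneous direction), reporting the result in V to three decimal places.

+0.192 V

Cu²⁺/Cu is the cathode (higher E°), Sn⁴⁺/Sn²⁺ the anode: E°cell = +0.32 − (+0.11) = +0.21 V, n = 2.
Overall: Cu²⁺(aq) + Sn²⁺(aq) → Cu(s) + Sn⁴⁺(aq)
Q = [Sn⁴⁺] / ([Cu²⁺]·[Sn²⁺]); log Q = 0.601.
E = E° − (0.0592/n) log Q = +0.21 − (0.0592/2)(0.601) = +0.192 V.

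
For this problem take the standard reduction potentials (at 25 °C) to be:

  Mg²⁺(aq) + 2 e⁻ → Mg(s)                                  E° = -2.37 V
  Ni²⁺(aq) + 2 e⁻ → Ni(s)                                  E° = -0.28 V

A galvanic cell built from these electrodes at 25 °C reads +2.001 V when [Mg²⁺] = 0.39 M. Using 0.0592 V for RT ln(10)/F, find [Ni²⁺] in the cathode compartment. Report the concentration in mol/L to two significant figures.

0.00038 M

Ni²⁺/Ni is the cathode, Mg²⁺/Mg the anode: E°cell = +2.09 V, n = 2.
Overall reaction: Ni²⁺(aq) + Mg(s) → Ni(s) + Mg²⁺(aq); Q = [Mg²⁺]^1/[Ni²⁺]^1.
From E = E° − (0.0592/n) log Q: log Q = (E° − E)·n/0.0592 = (+2.09 − (+2.001))·2/0.0592 = 3.0068.
So 1·log[Ni²⁺] = 1·log(0.39) − log Q = -0.4089 − (3.0068) = -3.4157; [Ni²⁺] = 10^(-3.4157) ≈ 0.00038 M.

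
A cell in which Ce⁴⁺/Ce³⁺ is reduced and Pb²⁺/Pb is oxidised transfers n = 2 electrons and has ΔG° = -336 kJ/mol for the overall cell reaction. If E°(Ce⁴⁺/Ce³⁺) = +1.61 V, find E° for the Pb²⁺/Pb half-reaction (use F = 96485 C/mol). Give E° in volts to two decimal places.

E°cell = −ΔG°/(nF) = −(-336×10³)/((2)(96485)) = +1.741 V.
Since Ce⁴⁺/Ce³⁺ is the cathode and Pb²⁺/Pb the anode, E°cell = E°(Ce⁴⁺/Ce³⁺) − E°(Pb²⁺/Pb).
So E°(Pb²⁺/Pb) = E°(Ce⁴⁺/Ce³⁺) − E°cell = (+1.61) − (+1.741) = -0.13 V.

-0.13 V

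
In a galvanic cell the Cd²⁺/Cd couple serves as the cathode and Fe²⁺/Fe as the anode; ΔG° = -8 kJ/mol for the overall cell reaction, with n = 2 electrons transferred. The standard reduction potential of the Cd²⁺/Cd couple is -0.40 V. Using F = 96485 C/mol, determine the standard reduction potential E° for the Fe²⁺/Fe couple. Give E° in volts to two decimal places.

E°cell = −ΔG°/(nF) = −(-8×10³)/((2)(96485)) = +0.041 V.
Since Cd²⁺/Cd is the cathode and Fe²⁺/Fe the anode, E°cell = E°(Cd²⁺/Cd) − E°(Fe²⁺/Fe).
So E°(Fe²⁺/Fe) = E°(Cd²⁺/Cd) − E°cell = (-0.40) − (+0.041) = -0.44 V.

-0.44 V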